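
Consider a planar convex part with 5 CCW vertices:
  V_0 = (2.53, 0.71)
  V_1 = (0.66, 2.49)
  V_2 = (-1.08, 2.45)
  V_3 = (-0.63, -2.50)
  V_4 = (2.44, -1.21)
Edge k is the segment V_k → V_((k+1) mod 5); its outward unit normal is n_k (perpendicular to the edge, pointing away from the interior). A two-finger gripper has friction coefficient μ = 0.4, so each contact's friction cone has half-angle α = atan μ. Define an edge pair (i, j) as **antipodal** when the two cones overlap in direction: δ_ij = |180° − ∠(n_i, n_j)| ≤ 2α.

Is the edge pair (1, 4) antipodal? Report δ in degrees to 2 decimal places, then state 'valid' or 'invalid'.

α = atan 0.4 = 21.80°;  2α = 43.60°
edge 1: e_1 = (-1.74, -0.04);  n_1 = (-0.0230, +0.9997)
edge 4: e_4 = (+0.09, +1.92);  n_4 = (+0.9989, -0.0468)
∠(n_1, n_4) = 94.00°
δ = |180° − 94.00°| = 86.00°
86.00° > 2α = 43.60°  →  invalid

δ = 86.00°, invalid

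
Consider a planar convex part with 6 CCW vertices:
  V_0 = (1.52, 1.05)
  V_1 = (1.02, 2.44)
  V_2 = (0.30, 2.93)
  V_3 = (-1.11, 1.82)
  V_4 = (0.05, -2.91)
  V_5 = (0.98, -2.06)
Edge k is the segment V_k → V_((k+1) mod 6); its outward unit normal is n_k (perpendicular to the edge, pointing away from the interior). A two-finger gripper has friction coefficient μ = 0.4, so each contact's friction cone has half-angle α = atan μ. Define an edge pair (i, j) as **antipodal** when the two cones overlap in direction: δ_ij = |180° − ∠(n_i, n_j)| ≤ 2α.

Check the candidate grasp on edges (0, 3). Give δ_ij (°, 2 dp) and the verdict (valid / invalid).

α = atan 0.4 = 21.80°;  2α = 43.60°
edge 0: e_0 = (-0.50, +1.39);  n_0 = (+0.9410, +0.3385)
edge 3: e_3 = (+1.16, -4.73);  n_3 = (-0.9712, -0.2382)
∠(n_0, n_3) = 174.00°
δ = |180° − 174.00°| = 6.00°
6.00° ≤ 2α = 43.60°  →  valid

δ = 6.00°, valid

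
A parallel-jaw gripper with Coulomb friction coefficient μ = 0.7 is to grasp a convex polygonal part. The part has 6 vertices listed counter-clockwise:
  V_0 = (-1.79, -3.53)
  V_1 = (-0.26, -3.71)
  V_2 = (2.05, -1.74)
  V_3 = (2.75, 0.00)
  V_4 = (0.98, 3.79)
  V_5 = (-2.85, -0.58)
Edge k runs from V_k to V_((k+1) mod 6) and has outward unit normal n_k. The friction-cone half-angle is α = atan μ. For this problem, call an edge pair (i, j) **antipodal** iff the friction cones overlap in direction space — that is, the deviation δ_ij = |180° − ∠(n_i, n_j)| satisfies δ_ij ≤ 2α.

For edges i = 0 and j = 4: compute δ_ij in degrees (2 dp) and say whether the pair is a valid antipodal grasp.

δ = 55.48°, valid

α = atan 0.7 = 34.99°;  2α = 69.98°
edge 0: e_0 = (+1.53, -0.18);  n_0 = (-0.1168, -0.9932)
edge 4: e_4 = (-3.83, -4.37);  n_4 = (-0.7520, +0.6591)
∠(n_0, n_4) = 124.52°
δ = |180° − 124.52°| = 55.48°
55.48° ≤ 2α = 69.98°  →  valid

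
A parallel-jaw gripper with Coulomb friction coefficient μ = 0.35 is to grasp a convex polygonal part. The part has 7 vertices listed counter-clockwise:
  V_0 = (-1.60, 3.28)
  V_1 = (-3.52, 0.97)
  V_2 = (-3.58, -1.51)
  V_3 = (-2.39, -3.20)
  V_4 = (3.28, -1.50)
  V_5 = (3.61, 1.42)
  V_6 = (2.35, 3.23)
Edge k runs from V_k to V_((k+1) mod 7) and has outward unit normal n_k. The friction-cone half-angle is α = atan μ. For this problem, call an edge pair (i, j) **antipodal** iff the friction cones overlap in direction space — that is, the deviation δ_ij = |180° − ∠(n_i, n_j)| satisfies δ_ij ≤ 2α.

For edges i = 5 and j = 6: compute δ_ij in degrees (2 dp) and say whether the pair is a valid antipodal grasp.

δ = 125.57°, invalid

α = atan 0.35 = 19.29°;  2α = 38.58°
edge 5: e_5 = (-1.26, +1.81);  n_5 = (+0.8207, +0.5713)
edge 6: e_6 = (-3.95, +0.05);  n_6 = (+0.0127, +0.9999)
∠(n_5, n_6) = 54.43°
δ = |180° − 54.43°| = 125.57°
125.57° > 2α = 38.58°  →  invalid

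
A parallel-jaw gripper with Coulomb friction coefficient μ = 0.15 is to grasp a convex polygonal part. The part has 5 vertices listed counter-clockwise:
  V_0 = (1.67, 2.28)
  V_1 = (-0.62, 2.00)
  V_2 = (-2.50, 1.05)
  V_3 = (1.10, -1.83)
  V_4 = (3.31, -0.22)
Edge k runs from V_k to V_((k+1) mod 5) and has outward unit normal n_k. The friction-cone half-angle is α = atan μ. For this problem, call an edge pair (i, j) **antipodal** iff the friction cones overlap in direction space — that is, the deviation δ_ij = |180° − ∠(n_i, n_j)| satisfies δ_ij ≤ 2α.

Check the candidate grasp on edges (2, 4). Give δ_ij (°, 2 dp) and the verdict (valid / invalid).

α = atan 0.15 = 8.53°;  2α = 17.06°
edge 2: e_2 = (+3.60, -2.88);  n_2 = (-0.6247, -0.7809)
edge 4: e_4 = (-1.64, +2.50);  n_4 = (+0.8361, +0.5485)
∠(n_2, n_4) = 161.92°
δ = |180° − 161.92°| = 18.08°
18.08° > 2α = 17.06°  →  invalid

δ = 18.08°, invalid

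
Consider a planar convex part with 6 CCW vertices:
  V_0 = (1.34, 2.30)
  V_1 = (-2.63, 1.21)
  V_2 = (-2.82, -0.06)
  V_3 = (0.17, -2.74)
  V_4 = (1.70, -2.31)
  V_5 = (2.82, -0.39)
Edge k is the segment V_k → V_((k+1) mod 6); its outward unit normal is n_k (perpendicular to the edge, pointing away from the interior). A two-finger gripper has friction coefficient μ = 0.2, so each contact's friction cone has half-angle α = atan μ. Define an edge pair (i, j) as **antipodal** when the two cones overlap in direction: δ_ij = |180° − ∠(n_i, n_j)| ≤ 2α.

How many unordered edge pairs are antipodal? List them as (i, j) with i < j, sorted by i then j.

α = atan 0.2 = 11.31°;  2α = 22.62°
n_0 = (-0.2648, +0.9643)
n_1 = (-0.9890, +0.1480)
n_2 = (-0.6674, -0.7447)
n_3 = (+0.2706, -0.9627)
n_4 = (+0.8638, -0.5039)
n_5 = (+0.8761, +0.4820)
  (0,1): δ = 113.86°  ·
  (0,2): δ = 57.22°  ·
  (0,3): δ = 0.35°  ✓
  (0,4): δ = 44.39°  ·
  (0,5): δ = 103.47°  ·
  (1,2): δ = 123.36°  ·
  (1,3): δ = 65.79°  ·
  (1,4): δ = 21.75°  ✓
  (1,5): δ = 37.33°  ·
  (2,3): δ = 122.43°  ·
  (2,4): δ = 78.39°  ·
  (2,5): δ = 19.31°  ✓
  (3,4): δ = 135.95°  ·
  (3,5): δ = 76.88°  ·
  (4,5): δ = 120.92°  ·
antipodal pairs: 3

count = 3; pairs: (0,3), (1,4), (2,5)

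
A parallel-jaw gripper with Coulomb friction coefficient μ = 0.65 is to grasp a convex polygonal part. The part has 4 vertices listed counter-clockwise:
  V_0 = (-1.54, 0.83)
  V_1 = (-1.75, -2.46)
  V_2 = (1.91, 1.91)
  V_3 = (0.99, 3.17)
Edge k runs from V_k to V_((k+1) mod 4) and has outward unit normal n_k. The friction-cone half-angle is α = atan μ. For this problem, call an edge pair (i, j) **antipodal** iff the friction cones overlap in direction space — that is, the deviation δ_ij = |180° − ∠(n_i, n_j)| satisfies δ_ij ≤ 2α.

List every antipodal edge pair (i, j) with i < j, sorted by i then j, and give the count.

count = 3; pairs: (0,1), (0,2), (1,3)

α = atan 0.65 = 33.02°;  2α = 66.05°
n_0 = (-0.9980, +0.0637)
n_1 = (+0.7666, -0.6421)
n_2 = (+0.8076, +0.5897)
n_3 = (-0.6790, +0.7341)
  (0,1): δ = 36.29°  ✓
  (0,2): δ = 39.79°  ✓
  (0,3): δ = 136.42°  ·
  (1,2): δ = 103.92°  ·
  (1,3): δ = 7.29°  ✓
  (2,3): δ = 83.37°  ·
antipodal pairs: 3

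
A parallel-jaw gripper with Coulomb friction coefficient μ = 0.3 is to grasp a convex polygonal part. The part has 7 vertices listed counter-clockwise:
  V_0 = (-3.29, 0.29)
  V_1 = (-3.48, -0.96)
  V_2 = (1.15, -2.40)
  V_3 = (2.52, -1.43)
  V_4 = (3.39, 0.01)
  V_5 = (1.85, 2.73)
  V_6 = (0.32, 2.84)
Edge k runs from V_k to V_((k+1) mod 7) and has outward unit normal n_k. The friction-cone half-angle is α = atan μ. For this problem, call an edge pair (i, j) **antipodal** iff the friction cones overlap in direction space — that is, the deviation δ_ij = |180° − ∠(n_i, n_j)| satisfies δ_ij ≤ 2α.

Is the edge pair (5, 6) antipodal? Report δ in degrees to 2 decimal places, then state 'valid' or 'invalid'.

δ = 140.65°, invalid

α = atan 0.3 = 16.70°;  2α = 33.40°
edge 5: e_5 = (-1.53, +0.11);  n_5 = (+0.0717, +0.9974)
edge 6: e_6 = (-3.61, -2.55);  n_6 = (-0.5769, +0.8168)
∠(n_5, n_6) = 39.35°
δ = |180° − 39.35°| = 140.65°
140.65° > 2α = 33.40°  →  invalid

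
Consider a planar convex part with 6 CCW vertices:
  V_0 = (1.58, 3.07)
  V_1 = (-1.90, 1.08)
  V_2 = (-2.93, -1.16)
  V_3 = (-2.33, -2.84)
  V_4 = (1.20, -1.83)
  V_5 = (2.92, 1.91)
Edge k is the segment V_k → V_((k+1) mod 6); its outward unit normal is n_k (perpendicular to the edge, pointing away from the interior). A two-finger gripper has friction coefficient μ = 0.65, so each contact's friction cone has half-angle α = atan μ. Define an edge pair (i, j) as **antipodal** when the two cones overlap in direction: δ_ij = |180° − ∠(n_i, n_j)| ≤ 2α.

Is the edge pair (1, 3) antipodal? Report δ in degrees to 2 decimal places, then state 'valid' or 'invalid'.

α = atan 0.65 = 33.02°;  2α = 66.05°
edge 1: e_1 = (-1.03, -2.24);  n_1 = (-0.9086, +0.4178)
edge 3: e_3 = (+3.53, +1.01);  n_3 = (+0.2751, -0.9614)
∠(n_1, n_3) = 130.66°
δ = |180° − 130.66°| = 49.34°
49.34° ≤ 2α = 66.05°  →  valid

δ = 49.34°, valid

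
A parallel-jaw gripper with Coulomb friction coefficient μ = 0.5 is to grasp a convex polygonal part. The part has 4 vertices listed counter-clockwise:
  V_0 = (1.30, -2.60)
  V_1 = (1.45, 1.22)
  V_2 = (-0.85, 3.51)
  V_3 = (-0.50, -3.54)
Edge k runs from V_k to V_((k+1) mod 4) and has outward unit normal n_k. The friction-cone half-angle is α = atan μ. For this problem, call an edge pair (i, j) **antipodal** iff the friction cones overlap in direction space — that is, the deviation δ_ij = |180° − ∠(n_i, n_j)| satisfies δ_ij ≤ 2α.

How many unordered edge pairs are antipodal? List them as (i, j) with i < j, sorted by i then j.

count = 2; pairs: (0,2), (1,2)

α = atan 0.5 = 26.57°;  2α = 53.13°
n_0 = (+0.9992, -0.0392)
n_1 = (+0.7056, +0.7086)
n_2 = (-0.9988, -0.0496)
n_3 = (+0.4629, -0.8864)
  (0,1): δ = 132.63°  ·
  (0,2): δ = 5.09°  ✓
  (0,3): δ = 119.82°  ·
  (1,2): δ = 42.28°  ✓
  (1,3): δ = 72.45°  ·
  (2,3): δ = 65.27°  ·
antipodal pairs: 2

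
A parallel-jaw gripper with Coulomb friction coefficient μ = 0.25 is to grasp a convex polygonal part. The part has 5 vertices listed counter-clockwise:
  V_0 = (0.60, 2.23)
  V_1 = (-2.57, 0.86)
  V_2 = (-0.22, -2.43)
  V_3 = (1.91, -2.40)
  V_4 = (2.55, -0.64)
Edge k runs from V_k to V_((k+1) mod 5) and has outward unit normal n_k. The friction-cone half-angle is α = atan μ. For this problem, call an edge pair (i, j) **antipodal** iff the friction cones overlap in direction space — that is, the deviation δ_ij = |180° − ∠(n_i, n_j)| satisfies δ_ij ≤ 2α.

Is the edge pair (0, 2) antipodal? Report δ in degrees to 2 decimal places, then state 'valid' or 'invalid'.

α = atan 0.25 = 14.04°;  2α = 28.07°
edge 0: e_0 = (-3.17, -1.37);  n_0 = (-0.3967, +0.9179)
edge 2: e_2 = (+2.13, +0.03);  n_2 = (+0.0141, -0.9999)
∠(n_0, n_2) = 157.43°
δ = |180° − 157.43°| = 22.57°
22.57° ≤ 2α = 28.07°  →  valid

δ = 22.57°, valid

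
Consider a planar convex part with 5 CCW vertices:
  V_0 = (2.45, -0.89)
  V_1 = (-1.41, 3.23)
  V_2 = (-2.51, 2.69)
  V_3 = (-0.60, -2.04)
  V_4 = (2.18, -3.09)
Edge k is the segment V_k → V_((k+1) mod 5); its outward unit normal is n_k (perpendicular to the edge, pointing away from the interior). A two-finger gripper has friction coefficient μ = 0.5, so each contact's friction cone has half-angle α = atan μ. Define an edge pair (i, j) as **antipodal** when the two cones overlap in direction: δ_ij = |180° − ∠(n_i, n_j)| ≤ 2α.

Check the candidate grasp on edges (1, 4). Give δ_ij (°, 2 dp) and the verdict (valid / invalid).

δ = 56.86°, invalid

α = atan 0.5 = 26.57°;  2α = 53.13°
edge 1: e_1 = (-1.10, -0.54);  n_1 = (-0.4407, +0.8977)
edge 4: e_4 = (+0.27, +2.20);  n_4 = (+0.9926, -0.1218)
∠(n_1, n_4) = 123.14°
δ = |180° − 123.14°| = 56.86°
56.86° > 2α = 53.13°  →  invalid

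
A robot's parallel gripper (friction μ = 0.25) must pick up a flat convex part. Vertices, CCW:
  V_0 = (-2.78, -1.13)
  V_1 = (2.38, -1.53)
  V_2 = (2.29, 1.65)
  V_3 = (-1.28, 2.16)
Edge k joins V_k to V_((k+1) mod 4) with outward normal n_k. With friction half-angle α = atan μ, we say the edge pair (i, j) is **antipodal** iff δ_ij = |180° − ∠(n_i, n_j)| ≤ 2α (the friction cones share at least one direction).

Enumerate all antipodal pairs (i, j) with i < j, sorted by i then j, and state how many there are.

α = atan 0.25 = 14.04°;  2α = 28.07°
n_0 = (-0.0773, -0.9970)
n_1 = (+0.9996, +0.0283)
n_2 = (+0.1414, +0.9899)
n_3 = (-0.9099, +0.4148)
  (0,1): δ = 83.95°  ·
  (0,2): δ = 3.70°  ✓
  (0,3): δ = 69.92°  ·
  (1,2): δ = 99.75°  ·
  (1,3): δ = 26.13°  ✓
  (2,3): δ = 106.38°  ·
antipodal pairs: 2

count = 2; pairs: (0,2), (1,3)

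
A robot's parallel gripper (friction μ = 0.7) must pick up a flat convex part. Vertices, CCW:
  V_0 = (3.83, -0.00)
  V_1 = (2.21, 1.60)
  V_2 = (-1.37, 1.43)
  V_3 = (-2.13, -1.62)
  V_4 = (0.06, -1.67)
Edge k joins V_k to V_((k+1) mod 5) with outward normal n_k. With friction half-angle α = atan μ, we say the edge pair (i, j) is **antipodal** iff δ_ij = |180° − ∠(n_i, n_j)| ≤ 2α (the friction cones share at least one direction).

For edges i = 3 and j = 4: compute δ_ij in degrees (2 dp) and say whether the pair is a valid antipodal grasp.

δ = 154.80°, invalid

α = atan 0.7 = 34.99°;  2α = 69.98°
edge 3: e_3 = (+2.19, -0.05);  n_3 = (-0.0228, -0.9997)
edge 4: e_4 = (+3.77, +1.67);  n_4 = (+0.4050, -0.9143)
∠(n_3, n_4) = 25.20°
δ = |180° − 25.20°| = 154.80°
154.80° > 2α = 69.98°  →  invalid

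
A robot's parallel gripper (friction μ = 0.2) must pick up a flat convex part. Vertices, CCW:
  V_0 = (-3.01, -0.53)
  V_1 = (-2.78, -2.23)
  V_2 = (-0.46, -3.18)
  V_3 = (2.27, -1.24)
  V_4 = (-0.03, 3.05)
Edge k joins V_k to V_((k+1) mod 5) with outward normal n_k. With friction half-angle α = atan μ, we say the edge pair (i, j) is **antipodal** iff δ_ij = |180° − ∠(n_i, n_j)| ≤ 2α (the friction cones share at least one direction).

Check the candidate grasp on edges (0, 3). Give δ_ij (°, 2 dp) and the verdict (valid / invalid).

α = atan 0.2 = 11.31°;  2α = 22.62°
edge 0: e_0 = (+0.23, -1.70);  n_0 = (-0.9910, -0.1341)
edge 3: e_3 = (-2.30, +4.29);  n_3 = (+0.8813, +0.4725)
∠(n_0, n_3) = 159.51°
δ = |180° − 159.51°| = 20.49°
20.49° ≤ 2α = 22.62°  →  valid

δ = 20.49°, valid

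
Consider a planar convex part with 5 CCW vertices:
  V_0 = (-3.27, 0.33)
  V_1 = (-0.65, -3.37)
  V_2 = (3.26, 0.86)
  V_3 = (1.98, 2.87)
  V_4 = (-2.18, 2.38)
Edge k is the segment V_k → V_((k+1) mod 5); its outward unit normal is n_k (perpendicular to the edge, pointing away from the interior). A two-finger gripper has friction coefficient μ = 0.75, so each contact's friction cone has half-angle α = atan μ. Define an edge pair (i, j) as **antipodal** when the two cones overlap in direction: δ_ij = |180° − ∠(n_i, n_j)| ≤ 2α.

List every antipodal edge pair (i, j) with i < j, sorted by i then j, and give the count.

count = 5; pairs: (0,2), (0,3), (1,3), (1,4), (2,4)

α = atan 0.75 = 36.87°;  2α = 73.74°
n_0 = (-0.8161, -0.5779)
n_1 = (+0.7343, -0.6788)
n_2 = (+0.8435, +0.5371)
n_3 = (-0.1170, +0.9931)
n_4 = (-0.8829, +0.4695)
  (0,1): δ = 78.05°  ·
  (0,2): δ = 2.81°  ✓
  (0,3): δ = 61.42°  ✓
  (0,4): δ = 116.70°  ·
  (1,2): δ = 104.76°  ·
  (1,3): δ = 40.53°  ✓
  (1,4): δ = 14.75°  ✓
  (2,3): δ = 115.77°  ·
  (2,4): δ = 60.49°  ✓
  (3,4): δ = 124.72°  ·
antipodal pairs: 5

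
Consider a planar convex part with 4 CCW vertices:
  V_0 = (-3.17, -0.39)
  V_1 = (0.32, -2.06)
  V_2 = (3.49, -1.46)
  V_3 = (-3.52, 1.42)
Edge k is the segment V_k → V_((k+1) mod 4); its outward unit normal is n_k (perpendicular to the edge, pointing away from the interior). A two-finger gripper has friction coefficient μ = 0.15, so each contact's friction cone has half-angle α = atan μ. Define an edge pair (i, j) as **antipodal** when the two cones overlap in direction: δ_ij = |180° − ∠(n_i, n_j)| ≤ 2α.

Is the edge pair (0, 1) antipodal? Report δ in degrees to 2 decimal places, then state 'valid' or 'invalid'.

α = atan 0.15 = 8.53°;  2α = 17.06°
edge 0: e_0 = (+3.49, -1.67);  n_0 = (-0.4316, -0.9020)
edge 1: e_1 = (+3.17, +0.60);  n_1 = (+0.1860, -0.9826)
∠(n_0, n_1) = 36.29°
δ = |180° − 36.29°| = 143.71°
143.71° > 2α = 17.06°  →  invalid

δ = 143.71°, invalid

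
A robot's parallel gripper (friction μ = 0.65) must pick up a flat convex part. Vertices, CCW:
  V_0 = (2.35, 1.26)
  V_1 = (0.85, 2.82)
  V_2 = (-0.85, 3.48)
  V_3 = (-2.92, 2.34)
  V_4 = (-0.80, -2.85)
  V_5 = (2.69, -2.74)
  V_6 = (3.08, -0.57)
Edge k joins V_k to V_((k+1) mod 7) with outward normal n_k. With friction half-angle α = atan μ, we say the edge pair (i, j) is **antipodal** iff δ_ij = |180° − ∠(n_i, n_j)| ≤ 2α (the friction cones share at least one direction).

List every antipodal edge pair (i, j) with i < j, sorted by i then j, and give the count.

count = 8; pairs: (0,3), (0,4), (1,3), (1,4), (2,4), (2,5), (3,5), (3,6)

α = atan 0.65 = 33.02°;  2α = 66.05°
n_0 = (+0.7208, +0.6931)
n_1 = (+0.3619, +0.9322)
n_2 = (-0.4824, +0.8759)
n_3 = (-0.9257, -0.3781)
n_4 = (+0.0315, -0.9995)
n_5 = (+0.9842, -0.1769)
n_6 = (+0.9288, +0.3705)
  (0,1): δ = 155.09°  ·
  (0,2): δ = 105.03°  ·
  (0,3): δ = 21.66°  ✓
  (0,4): δ = 47.93°  ✓
  (0,5): δ = 125.93°  ·
  (0,6): δ = 157.87°  ·
  (1,2): δ = 129.94°  ·
  (1,3): δ = 46.56°  ✓
  (1,4): δ = 23.02°  ✓
  (1,5): δ = 101.03°  ·
  (1,6): δ = 132.97°  ·
  (2,3): δ = 96.62°  ·
  (2,4): δ = 27.04°  ✓
  (2,5): δ = 50.97°  ✓
  (2,6): δ = 82.90°  ·
  (3,4): δ = 110.41°  ·
  (3,5): δ = 32.41°  ✓
  (3,6): δ = 0.47°  ✓
  (4,5): δ = 101.99°  ·
  (4,6): δ = 70.06°  ·
  (5,6): δ = 148.06°  ·
antipodal pairs: 8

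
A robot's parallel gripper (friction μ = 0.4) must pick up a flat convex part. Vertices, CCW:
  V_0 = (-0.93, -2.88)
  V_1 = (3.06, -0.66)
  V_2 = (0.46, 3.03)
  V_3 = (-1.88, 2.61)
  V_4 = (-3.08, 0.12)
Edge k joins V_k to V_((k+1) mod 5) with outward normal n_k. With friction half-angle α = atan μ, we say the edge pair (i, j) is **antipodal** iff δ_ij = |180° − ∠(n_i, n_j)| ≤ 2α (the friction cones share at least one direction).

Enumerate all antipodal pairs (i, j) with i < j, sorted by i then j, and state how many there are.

α = atan 0.4 = 21.80°;  2α = 43.60°
n_0 = (+0.4862, -0.8738)
n_1 = (+0.8175, +0.5760)
n_2 = (-0.1767, +0.9843)
n_3 = (-0.9008, +0.4341)
n_4 = (-0.8128, -0.5825)
  (0,1): δ = 83.92°  ·
  (0,2): δ = 18.92°  ✓
  (0,3): δ = 35.18°  ✓
  (0,4): δ = 96.54°  ·
  (1,2): δ = 114.99°  ·
  (1,3): δ = 60.90°  ·
  (1,4): δ = 0.46°  ✓
  (2,3): δ = 125.91°  ·
  (2,4): δ = 64.55°  ·
  (3,4): δ = 118.64°  ·
antipodal pairs: 3

count = 3; pairs: (0,2), (0,3), (1,4)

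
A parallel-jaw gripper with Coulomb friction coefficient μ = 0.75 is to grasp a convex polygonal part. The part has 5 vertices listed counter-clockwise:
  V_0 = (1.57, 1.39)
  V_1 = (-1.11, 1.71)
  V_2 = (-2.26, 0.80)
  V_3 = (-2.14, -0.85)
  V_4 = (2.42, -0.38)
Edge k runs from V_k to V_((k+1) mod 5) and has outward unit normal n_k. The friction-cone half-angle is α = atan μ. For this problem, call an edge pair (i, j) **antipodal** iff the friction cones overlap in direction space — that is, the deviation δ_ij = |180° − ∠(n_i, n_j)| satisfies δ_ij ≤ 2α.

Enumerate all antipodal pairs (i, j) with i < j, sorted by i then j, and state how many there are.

count = 4; pairs: (0,3), (1,3), (2,4), (3,4)

α = atan 0.75 = 36.87°;  2α = 73.74°
n_0 = (+0.1186, +0.9929)
n_1 = (-0.6205, +0.7842)
n_2 = (-0.9974, -0.0725)
n_3 = (+0.1025, -0.9947)
n_4 = (+0.9014, +0.4329)
  (0,1): δ = 134.84°  ·
  (0,2): δ = 79.03°  ·
  (0,3): δ = 12.69°  ✓
  (0,4): δ = 122.46°  ·
  (1,2): δ = 124.20°  ·
  (1,3): δ = 32.47°  ✓
  (1,4): δ = 77.30°  ·
  (2,3): δ = 88.27°  ·
  (2,4): δ = 21.49°  ✓
  (3,4): δ = 70.23°  ✓
antipodal pairs: 4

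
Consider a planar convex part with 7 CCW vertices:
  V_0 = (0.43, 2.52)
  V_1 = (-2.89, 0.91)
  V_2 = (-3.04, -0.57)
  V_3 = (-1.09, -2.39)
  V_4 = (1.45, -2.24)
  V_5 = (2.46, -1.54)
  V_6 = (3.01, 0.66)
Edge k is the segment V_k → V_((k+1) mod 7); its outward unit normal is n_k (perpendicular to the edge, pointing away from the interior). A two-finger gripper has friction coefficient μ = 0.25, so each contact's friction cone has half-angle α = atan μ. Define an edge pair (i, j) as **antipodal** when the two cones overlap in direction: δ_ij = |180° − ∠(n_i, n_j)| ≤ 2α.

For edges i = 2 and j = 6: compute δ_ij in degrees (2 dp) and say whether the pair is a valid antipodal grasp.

α = atan 0.25 = 14.04°;  2α = 28.07°
edge 2: e_2 = (+1.95, -1.82);  n_2 = (-0.6823, -0.7311)
edge 6: e_6 = (-2.58, +1.86);  n_6 = (+0.5848, +0.8112)
∠(n_2, n_6) = 172.76°
δ = |180° − 172.76°| = 7.24°
7.24° ≤ 2α = 28.07°  →  valid

δ = 7.24°, valid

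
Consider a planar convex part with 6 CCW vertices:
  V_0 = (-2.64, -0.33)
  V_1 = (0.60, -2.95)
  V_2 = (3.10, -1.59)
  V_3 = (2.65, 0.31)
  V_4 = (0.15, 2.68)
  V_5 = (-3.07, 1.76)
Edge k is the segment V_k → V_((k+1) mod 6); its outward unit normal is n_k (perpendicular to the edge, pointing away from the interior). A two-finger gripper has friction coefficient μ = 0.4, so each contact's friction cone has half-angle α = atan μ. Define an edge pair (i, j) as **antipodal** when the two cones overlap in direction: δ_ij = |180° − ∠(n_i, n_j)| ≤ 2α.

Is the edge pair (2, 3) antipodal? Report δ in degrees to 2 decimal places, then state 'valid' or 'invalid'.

δ = 146.80°, invalid

α = atan 0.4 = 21.80°;  2α = 43.60°
edge 2: e_2 = (-0.45, +1.90);  n_2 = (+0.9731, +0.2305)
edge 3: e_3 = (-2.50, +2.37);  n_3 = (+0.6880, +0.7257)
∠(n_2, n_3) = 33.20°
δ = |180° − 33.20°| = 146.80°
146.80° > 2α = 43.60°  →  invalid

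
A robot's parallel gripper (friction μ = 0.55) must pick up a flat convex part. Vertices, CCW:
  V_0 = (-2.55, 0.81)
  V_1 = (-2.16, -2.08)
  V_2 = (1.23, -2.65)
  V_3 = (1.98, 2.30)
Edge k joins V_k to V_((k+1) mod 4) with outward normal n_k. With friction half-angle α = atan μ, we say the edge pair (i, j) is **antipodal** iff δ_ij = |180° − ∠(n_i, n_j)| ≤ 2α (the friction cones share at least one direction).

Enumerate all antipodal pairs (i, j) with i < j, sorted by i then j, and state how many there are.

count = 2; pairs: (0,2), (1,3)

α = atan 0.55 = 28.81°;  2α = 57.62°
n_0 = (-0.9910, -0.1337)
n_1 = (-0.1658, -0.9862)
n_2 = (+0.9887, -0.1498)
n_3 = (-0.3125, +0.9499)
  (0,1): δ = 107.23°  ·
  (0,2): δ = 16.30°  ✓
  (0,3): δ = 100.52°  ·
  (1,2): δ = 89.07°  ·
  (1,3): δ = 27.75°  ✓
  (2,3): δ = 63.18°  ·
antipodal pairs: 2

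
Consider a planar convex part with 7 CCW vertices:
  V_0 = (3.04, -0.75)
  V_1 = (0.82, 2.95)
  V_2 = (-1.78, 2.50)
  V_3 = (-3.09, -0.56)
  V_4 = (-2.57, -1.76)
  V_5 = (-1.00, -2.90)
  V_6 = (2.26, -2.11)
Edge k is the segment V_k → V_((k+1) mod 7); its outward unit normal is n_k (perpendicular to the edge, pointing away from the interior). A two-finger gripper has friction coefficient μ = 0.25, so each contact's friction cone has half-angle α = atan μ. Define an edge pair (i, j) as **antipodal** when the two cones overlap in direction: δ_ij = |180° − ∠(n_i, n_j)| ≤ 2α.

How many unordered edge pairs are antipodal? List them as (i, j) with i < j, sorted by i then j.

α = atan 0.25 = 14.04°;  2α = 28.07°
n_0 = (+0.8575, +0.5145)
n_1 = (-0.1705, +0.9854)
n_2 = (-0.9193, +0.3936)
n_3 = (-0.9176, -0.3976)
n_4 = (-0.5876, -0.8092)
n_5 = (+0.2355, -0.9719)
n_6 = (+0.8675, -0.4975)
  (0,1): δ = 111.14°  ·
  (0,2): δ = 54.14°  ·
  (0,3): δ = 7.54°  ✓
  (0,4): δ = 23.05°  ✓
  (0,5): δ = 72.66°  ·
  (0,6): δ = 119.20°  ·
  (1,2): δ = 123.00°  ·
  (1,3): δ = 76.39°  ·
  (1,4): δ = 45.80°  ·
  (1,5): δ = 3.80°  ✓
  (1,6): δ = 50.35°  ·
  (2,3): δ = 133.40°  ·
  (2,4): δ = 102.81°  ·
  (2,5): δ = 53.20°  ·
  (2,6): δ = 6.66°  ✓
  (3,4): δ = 149.41°  ·
  (3,5): δ = 99.81°  ·
  (3,6): δ = 53.26°  ·
  (4,5): δ = 130.39°  ·
  (4,6): δ = 83.85°  ·
  (5,6): δ = 133.46°  ·
antipodal pairs: 4

count = 4; pairs: (0,3), (0,4), (1,5), (2,6)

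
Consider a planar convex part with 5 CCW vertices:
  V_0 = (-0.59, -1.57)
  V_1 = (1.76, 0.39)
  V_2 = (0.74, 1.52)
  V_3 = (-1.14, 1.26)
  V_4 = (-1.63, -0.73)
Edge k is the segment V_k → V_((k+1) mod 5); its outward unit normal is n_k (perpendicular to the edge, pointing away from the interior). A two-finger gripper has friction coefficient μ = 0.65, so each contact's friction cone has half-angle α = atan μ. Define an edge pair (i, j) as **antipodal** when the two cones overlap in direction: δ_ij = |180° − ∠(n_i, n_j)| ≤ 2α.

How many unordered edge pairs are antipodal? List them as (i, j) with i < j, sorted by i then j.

α = atan 0.65 = 33.02°;  2α = 66.05°
n_0 = (+0.6405, -0.7680)
n_1 = (+0.7423, +0.6701)
n_2 = (-0.1370, +0.9906)
n_3 = (-0.9710, +0.2391)
n_4 = (-0.6283, -0.7779)
  (0,1): δ = 87.76°  ·
  (0,2): δ = 31.96°  ✓
  (0,3): δ = 36.34°  ✓
  (0,4): δ = 101.24°  ·
  (1,2): δ = 124.20°  ·
  (1,3): δ = 55.90°  ✓
  (1,4): δ = 9.00°  ✓
  (2,3): δ = 111.71°  ·
  (2,4): δ = 46.80°  ✓
  (3,4): δ = 115.09°  ·
antipodal pairs: 5

count = 5; pairs: (0,2), (0,3), (1,3), (1,4), (2,4)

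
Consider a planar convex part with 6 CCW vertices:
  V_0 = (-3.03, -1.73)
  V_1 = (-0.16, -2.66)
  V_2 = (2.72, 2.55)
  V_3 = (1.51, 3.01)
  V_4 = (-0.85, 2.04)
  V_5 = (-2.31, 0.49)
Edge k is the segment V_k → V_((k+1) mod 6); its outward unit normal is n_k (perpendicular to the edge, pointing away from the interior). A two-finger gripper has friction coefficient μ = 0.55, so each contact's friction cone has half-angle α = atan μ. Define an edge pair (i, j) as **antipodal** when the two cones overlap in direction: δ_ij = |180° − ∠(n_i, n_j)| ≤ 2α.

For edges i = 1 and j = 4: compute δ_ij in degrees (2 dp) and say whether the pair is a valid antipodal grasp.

α = atan 0.55 = 28.81°;  2α = 57.62°
edge 1: e_1 = (+2.88, +5.21);  n_1 = (+0.8752, -0.4838)
edge 4: e_4 = (-1.46, -1.55);  n_4 = (-0.7279, +0.6857)
∠(n_1, n_4) = 165.65°
δ = |180° − 165.65°| = 14.35°
14.35° ≤ 2α = 57.62°  →  valid

δ = 14.35°, valid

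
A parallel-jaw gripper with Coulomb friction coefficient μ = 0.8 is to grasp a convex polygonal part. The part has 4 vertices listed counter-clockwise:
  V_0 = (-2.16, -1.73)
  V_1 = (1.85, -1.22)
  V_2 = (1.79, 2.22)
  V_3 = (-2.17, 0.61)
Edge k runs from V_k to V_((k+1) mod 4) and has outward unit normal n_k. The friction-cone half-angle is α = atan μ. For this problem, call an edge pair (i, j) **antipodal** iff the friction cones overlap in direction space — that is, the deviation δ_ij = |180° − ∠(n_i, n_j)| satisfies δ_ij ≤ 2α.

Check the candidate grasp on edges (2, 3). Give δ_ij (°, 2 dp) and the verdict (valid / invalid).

δ = 111.88°, invalid

α = atan 0.8 = 38.66°;  2α = 77.32°
edge 2: e_2 = (-3.96, -1.61);  n_2 = (-0.3766, +0.9264)
edge 3: e_3 = (+0.01, -2.34);  n_3 = (-1.0000, -0.0043)
∠(n_2, n_3) = 68.12°
δ = |180° − 68.12°| = 111.88°
111.88° > 2α = 77.32°  →  invalid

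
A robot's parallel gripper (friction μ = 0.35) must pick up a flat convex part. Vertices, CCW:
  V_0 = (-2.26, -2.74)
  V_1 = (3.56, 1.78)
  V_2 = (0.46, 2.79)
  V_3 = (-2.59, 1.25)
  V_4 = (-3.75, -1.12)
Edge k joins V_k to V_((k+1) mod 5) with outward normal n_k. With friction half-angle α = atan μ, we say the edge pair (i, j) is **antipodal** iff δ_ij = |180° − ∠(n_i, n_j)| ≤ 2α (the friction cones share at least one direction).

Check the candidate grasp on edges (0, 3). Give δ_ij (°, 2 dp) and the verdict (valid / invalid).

α = atan 0.35 = 19.29°;  2α = 38.58°
edge 0: e_0 = (+5.82, +4.52);  n_0 = (+0.6134, -0.7898)
edge 3: e_3 = (-1.16, -2.37);  n_3 = (-0.8982, +0.4396)
∠(n_0, n_3) = 153.91°
δ = |180° − 153.91°| = 26.09°
26.09° ≤ 2α = 38.58°  →  valid

δ = 26.09°, valid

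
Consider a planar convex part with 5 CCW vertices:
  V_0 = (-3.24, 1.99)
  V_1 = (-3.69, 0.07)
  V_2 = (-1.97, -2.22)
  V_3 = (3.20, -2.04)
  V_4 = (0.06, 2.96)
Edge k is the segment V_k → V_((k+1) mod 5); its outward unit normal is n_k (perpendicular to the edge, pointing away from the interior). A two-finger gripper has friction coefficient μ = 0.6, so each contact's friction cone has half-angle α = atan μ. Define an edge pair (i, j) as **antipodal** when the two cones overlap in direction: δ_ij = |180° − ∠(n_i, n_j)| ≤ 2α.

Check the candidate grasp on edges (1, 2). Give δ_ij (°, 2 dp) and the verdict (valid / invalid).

α = atan 0.6 = 30.96°;  2α = 61.93°
edge 1: e_1 = (+1.72, -2.29);  n_1 = (-0.7996, -0.6006)
edge 2: e_2 = (+5.17, +0.18);  n_2 = (+0.0348, -0.9994)
∠(n_1, n_2) = 55.08°
δ = |180° − 55.08°| = 124.92°
124.92° > 2α = 61.93°  →  invalid

δ = 124.92°, invalid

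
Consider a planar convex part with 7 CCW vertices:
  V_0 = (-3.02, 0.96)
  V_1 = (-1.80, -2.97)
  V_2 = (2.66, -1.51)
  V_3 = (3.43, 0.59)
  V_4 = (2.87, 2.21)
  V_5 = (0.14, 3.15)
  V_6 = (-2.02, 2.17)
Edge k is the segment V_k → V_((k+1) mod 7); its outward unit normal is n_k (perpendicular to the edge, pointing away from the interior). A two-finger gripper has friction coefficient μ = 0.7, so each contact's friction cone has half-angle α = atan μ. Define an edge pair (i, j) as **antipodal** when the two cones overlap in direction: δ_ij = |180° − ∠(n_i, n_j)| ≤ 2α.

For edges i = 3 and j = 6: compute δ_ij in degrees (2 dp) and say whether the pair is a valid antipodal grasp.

δ = 58.64°, valid

α = atan 0.7 = 34.99°;  2α = 69.98°
edge 3: e_3 = (-0.56, +1.62);  n_3 = (+0.9451, +0.3267)
edge 6: e_6 = (-1.00, -1.21);  n_6 = (-0.7708, +0.6370)
∠(n_3, n_6) = 121.36°
δ = |180° − 121.36°| = 58.64°
58.64° ≤ 2α = 69.98°  →  valid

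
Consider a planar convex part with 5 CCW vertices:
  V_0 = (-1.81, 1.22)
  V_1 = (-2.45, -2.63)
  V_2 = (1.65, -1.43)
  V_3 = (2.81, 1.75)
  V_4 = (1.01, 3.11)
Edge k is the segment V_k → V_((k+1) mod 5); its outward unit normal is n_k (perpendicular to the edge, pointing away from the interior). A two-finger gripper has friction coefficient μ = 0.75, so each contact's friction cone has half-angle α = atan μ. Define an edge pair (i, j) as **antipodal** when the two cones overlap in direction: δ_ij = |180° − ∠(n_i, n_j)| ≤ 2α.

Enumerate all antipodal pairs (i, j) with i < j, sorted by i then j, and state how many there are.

count = 6; pairs: (0,1), (0,2), (0,3), (1,3), (1,4), (2,4)

α = atan 0.75 = 36.87°;  2α = 73.74°
n_0 = (-0.9865, +0.1640)
n_1 = (+0.2809, -0.9597)
n_2 = (+0.9394, -0.3427)
n_3 = (+0.6028, +0.7979)
n_4 = (-0.5567, +0.8307)
  (0,1): δ = 64.25°  ✓
  (0,2): δ = 10.60°  ✓
  (0,3): δ = 62.37°  ✓
  (0,4): δ = 133.27°  ·
  (1,2): δ = 126.35°  ·
  (1,3): δ = 53.39°  ✓
  (1,4): δ = 17.52°  ✓
  (2,3): δ = 107.03°  ·
  (2,4): δ = 36.13°  ✓
  (3,4): δ = 109.10°  ·
antipodal pairs: 6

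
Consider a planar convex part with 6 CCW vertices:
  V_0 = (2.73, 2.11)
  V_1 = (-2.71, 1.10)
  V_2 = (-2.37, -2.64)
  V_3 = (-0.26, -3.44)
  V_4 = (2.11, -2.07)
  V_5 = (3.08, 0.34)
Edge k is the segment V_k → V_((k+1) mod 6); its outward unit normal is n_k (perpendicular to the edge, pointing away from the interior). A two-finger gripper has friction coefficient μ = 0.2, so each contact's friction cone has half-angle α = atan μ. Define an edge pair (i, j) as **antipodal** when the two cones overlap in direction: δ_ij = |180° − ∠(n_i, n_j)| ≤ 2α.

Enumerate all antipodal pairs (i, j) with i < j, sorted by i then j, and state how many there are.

count = 2; pairs: (0,3), (1,5)

α = atan 0.2 = 11.31°;  2α = 22.62°
n_0 = (-0.1825, +0.9832)
n_1 = (-0.9959, -0.0905)
n_2 = (-0.3545, -0.9350)
n_3 = (+0.5005, -0.8658)
n_4 = (+0.9277, -0.3734)
n_5 = (+0.9810, +0.1940)
  (0,1): δ = 95.32°  ·
  (0,2): δ = 31.28°  ·
  (0,3): δ = 19.51°  ✓
  (0,4): δ = 57.56°  ·
  (0,5): δ = 90.67°  ·
  (1,2): δ = 115.96°  ·
  (1,3): δ = 65.16°  ·
  (1,4): δ = 27.12°  ·
  (1,5): δ = 5.99°  ✓
  (2,3): δ = 129.21°  ·
  (2,4): δ = 91.16°  ·
  (2,5): δ = 58.05°  ·
  (3,4): δ = 141.95°  ·
  (3,5): δ = 108.85°  ·
  (4,5): δ = 146.89°  ·
antipodal pairs: 2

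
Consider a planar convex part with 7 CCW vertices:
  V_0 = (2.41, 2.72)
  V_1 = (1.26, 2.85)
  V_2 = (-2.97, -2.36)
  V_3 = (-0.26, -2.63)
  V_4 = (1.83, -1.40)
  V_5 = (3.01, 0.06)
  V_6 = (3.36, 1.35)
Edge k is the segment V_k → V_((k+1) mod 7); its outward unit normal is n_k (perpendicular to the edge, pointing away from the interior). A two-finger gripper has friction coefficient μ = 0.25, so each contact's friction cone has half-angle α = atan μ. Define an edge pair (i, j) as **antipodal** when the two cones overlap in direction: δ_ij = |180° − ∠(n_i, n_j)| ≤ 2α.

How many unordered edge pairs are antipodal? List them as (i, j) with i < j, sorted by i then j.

count = 4; pairs: (0,2), (1,3), (1,4), (1,5)

α = atan 0.25 = 14.04°;  2α = 28.07°
n_0 = (+0.1123, +0.9937)
n_1 = (-0.7763, +0.6303)
n_2 = (-0.0991, -0.9951)
n_3 = (+0.5072, -0.8618)
n_4 = (+0.7777, -0.6286)
n_5 = (+0.9651, -0.2619)
n_6 = (+0.8218, +0.5698)
  (0,1): δ = 122.62°  ·
  (0,2): δ = 0.76°  ✓
  (0,3): δ = 36.93°  ·
  (0,4): δ = 57.50°  ·
  (0,5): δ = 81.27°  ·
  (0,6): δ = 131.19°  ·
  (1,2): δ = 56.62°  ·
  (1,3): δ = 20.45°  ✓
  (1,4): δ = 0.13°  ✓
  (1,5): δ = 23.89°  ✓
  (1,6): δ = 73.81°  ·
  (2,3): δ = 143.83°  ·
  (2,4): δ = 123.26°  ·
  (2,5): δ = 99.49°  ·
  (2,6): δ = 49.57°  ·
  (3,4): δ = 159.42°  ·
  (3,5): δ = 135.66°  ·
  (3,6): δ = 85.74°  ·
  (4,5): δ = 156.23°  ·
  (4,6): δ = 106.32°  ·
  (5,6): δ = 130.08°  ·
antipodal pairs: 4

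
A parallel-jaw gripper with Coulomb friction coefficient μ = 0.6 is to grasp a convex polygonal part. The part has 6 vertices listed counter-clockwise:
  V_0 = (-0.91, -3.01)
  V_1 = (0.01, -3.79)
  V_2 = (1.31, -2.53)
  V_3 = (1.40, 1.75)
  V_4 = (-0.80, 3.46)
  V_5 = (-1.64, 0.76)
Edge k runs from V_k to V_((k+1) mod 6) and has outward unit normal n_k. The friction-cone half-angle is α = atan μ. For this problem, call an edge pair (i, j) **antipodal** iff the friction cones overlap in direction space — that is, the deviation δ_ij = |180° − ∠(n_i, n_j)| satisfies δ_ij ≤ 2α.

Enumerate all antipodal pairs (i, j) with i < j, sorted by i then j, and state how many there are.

count = 7; pairs: (0,2), (0,3), (1,4), (1,5), (2,4), (2,5), (3,5)

α = atan 0.6 = 30.96°;  2α = 61.93°
n_0 = (-0.6467, -0.7628)
n_1 = (+0.6960, -0.7181)
n_2 = (+0.9998, -0.0210)
n_3 = (+0.6137, +0.7895)
n_4 = (-0.9549, +0.2971)
n_5 = (-0.9818, -0.1901)
  (0,1): δ = 95.60°  ·
  (0,2): δ = 50.91°  ✓
  (0,3): δ = 2.44°  ✓
  (0,4): δ = 113.01°  ·
  (0,5): δ = 141.25°  ·
  (1,2): δ = 135.31°  ·
  (1,3): δ = 81.96°  ·
  (1,4): δ = 28.61°  ✓
  (1,5): δ = 56.85°  ✓
  (2,3): δ = 126.65°  ·
  (2,4): δ = 16.08°  ✓
  (2,5): δ = 12.16°  ✓
  (3,4): δ = 69.42°  ·
  (3,5): δ = 41.18°  ✓
  (4,5): δ = 151.76°  ·
antipodal pairs: 7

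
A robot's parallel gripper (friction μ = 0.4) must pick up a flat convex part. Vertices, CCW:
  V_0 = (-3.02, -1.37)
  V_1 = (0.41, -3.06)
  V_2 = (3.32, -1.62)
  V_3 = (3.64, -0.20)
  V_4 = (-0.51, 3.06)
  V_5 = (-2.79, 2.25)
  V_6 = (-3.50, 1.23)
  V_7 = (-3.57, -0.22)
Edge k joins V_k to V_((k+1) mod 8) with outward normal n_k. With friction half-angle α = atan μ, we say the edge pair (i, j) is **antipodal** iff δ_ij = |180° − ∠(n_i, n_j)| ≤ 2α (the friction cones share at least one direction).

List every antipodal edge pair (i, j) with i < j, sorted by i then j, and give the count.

α = atan 0.4 = 21.80°;  2α = 43.60°
n_0 = (-0.4420, -0.8970)
n_1 = (+0.4435, -0.8963)
n_2 = (+0.9755, -0.2198)
n_3 = (+0.6177, +0.7864)
n_4 = (-0.3348, +0.9423)
n_5 = (-0.8207, +0.5713)
n_6 = (-0.9988, +0.0482)
n_7 = (-0.9021, -0.4315)
  (0,1): δ = 127.44°  ·
  (0,2): δ = 76.47°  ·
  (0,3): δ = 11.92°  ✓
  (0,4): δ = 45.79°  ·
  (0,5): δ = 81.39°  ·
  (0,6): δ = 113.47°  ·
  (0,7): δ = 141.79°  ·
  (1,2): δ = 129.03°  ·
  (1,3): δ = 64.48°  ·
  (1,4): δ = 6.77°  ✓
  (1,5): δ = 28.83°  ✓
  (1,6): δ = 60.91°  ·
  (1,7): δ = 89.23°  ·
  (2,3): δ = 115.45°  ·
  (2,4): δ = 57.74°  ·
  (2,5): δ = 22.14°  ✓
  (2,6): δ = 9.94°  ✓
  (2,7): δ = 38.26°  ✓
  (3,4): δ = 122.29°  ·
  (3,5): δ = 86.69°  ·
  (3,6): δ = 54.61°  ·
  (3,7): δ = 26.29°  ✓
  (4,5): δ = 144.40°  ·
  (4,6): δ = 112.32°  ·
  (4,7): δ = 84.00°  ·
  (5,6): δ = 147.92°  ·
  (5,7): δ = 119.60°  ·
  (6,7): δ = 151.68°  ·
antipodal pairs: 7

count = 7; pairs: (0,3), (1,4), (1,5), (2,5), (2,6), (2,7), (3,7)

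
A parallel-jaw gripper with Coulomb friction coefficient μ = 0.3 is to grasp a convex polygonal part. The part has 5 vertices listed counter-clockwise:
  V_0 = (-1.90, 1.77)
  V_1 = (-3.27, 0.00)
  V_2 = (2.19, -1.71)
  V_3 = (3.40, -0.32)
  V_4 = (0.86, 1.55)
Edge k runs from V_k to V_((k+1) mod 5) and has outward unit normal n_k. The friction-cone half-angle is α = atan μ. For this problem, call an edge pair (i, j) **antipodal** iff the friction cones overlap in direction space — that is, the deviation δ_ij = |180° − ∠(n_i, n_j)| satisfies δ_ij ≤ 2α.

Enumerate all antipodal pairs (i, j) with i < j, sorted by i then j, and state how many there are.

α = atan 0.3 = 16.70°;  2α = 33.40°
n_0 = (-0.7908, +0.6121)
n_1 = (-0.2989, -0.9543)
n_2 = (+0.7543, -0.6566)
n_3 = (+0.5929, +0.8053)
n_4 = (+0.0795, +0.9968)
  (0,1): δ = 69.65°  ·
  (0,2): δ = 3.30°  ✓
  (0,3): δ = 91.38°  ·
  (0,4): δ = 123.18°  ·
  (1,2): δ = 113.65°  ·
  (1,3): δ = 18.97°  ✓
  (1,4): δ = 12.83°  ✓
  (2,3): δ = 85.32°  ·
  (2,4): δ = 53.52°  ·
  (3,4): δ = 148.20°  ·
antipodal pairs: 3

count = 3; pairs: (0,2), (1,3), (1,4)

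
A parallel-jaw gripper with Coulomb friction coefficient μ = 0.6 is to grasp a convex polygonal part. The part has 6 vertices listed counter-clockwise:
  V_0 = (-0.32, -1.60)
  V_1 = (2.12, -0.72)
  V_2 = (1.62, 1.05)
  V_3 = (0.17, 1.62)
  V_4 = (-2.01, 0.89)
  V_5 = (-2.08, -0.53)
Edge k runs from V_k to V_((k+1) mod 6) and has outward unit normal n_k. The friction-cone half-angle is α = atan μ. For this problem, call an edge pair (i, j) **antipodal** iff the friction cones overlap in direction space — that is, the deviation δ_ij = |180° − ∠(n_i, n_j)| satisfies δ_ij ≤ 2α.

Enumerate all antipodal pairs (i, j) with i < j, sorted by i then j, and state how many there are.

α = atan 0.6 = 30.96°;  2α = 61.93°
n_0 = (+0.3393, -0.9407)
n_1 = (+0.9623, +0.2718)
n_2 = (+0.3659, +0.9307)
n_3 = (-0.3175, +0.9482)
n_4 = (-0.9988, +0.0492)
n_5 = (-0.5195, -0.8545)
  (0,1): δ = 94.06°  ·
  (0,2): δ = 41.29°  ✓
  (0,3): δ = 1.32°  ✓
  (0,4): δ = 67.35°  ·
  (0,5): δ = 128.87°  ·
  (1,2): δ = 127.23°  ·
  (1,3): δ = 87.26°  ·
  (1,4): δ = 18.60°  ✓
  (1,5): δ = 42.93°  ✓
  (2,3): δ = 140.03°  ·
  (2,4): δ = 71.36°  ·
  (2,5): δ = 9.84°  ✓
  (3,4): δ = 111.34°  ·
  (3,5): δ = 49.81°  ✓
  (4,5): δ = 118.48°  ·
antipodal pairs: 6

count = 6; pairs: (0,2), (0,3), (1,4), (1,5), (2,5), (3,5)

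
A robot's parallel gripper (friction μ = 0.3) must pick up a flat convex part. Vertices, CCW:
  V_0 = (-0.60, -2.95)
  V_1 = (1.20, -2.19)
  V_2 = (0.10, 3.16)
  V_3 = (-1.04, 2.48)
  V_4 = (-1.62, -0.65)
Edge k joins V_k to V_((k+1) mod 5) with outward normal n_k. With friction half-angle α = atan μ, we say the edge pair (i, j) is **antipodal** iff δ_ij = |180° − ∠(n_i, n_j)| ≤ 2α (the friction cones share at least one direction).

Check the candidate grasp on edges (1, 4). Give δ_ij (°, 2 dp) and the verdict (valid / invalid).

α = atan 0.3 = 16.70°;  2α = 33.40°
edge 1: e_1 = (-1.10, +5.35);  n_1 = (+0.9795, +0.2014)
edge 4: e_4 = (+1.02, -2.30);  n_4 = (-0.9141, -0.4054)
∠(n_1, n_4) = 167.70°
δ = |180° − 167.70°| = 12.30°
12.30° ≤ 2α = 33.40°  →  valid

δ = 12.30°, valid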